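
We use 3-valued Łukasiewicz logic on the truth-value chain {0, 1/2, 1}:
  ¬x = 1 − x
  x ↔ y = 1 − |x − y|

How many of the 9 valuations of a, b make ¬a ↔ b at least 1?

3

a = 0, b = 0 ↦ 0  <
a = 0, b = 1/2 ↦ 1/2  <
a = 0, b = 1 ↦ 1  ≥
a = 1/2, b = 0 ↦ 1/2  <
a = 1/2, b = 1/2 ↦ 1  ≥
a = 1/2, b = 1 ↦ 1/2  <
a = 1, b = 0 ↦ 1  ≥
a = 1, b = 1/2 ↦ 1/2  <
a = 1, b = 1 ↦ 0  <
So 3 of the 9 assignments meet the threshold.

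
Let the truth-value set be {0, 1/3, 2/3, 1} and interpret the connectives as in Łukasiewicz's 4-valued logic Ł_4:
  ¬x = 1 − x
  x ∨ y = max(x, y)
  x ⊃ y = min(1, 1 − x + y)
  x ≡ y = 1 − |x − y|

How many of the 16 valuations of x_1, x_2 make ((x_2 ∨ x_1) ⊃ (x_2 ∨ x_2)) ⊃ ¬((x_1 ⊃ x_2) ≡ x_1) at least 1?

7

x_1 = 0, x_2 = 0 ↦ 1  ≥
x_1 = 0, x_2 = 1/3 ↦ 1  ≥
x_1 = 0, x_2 = 2/3 ↦ 1  ≥
x_1 = 0, x_2 = 1 ↦ 1  ≥
x_1 = 1/3, x_2 = 0 ↦ 2/3  <
x_1 = 1/3, x_2 = 1/3 ↦ 2/3  <
x_1 = 1/3, x_2 = 2/3 ↦ 2/3  <
x_1 = 1/3, x_2 = 1 ↦ 2/3  <
x_1 = 2/3, x_2 = 0 ↦ 1  ≥
x_1 = 2/3, x_2 = 1/3 ↦ 1/3  <
x_1 = 2/3, x_2 = 2/3 ↦ 1/3  <
x_1 = 2/3, x_2 = 1 ↦ 1/3  <
x_1 = 1, x_2 = 0 ↦ 1  ≥
x_1 = 1, x_2 = 1/3 ↦ 1  ≥
x_1 = 1, x_2 = 2/3 ↦ 2/3  <
x_1 = 1, x_2 = 1 ↦ 0  <
So 7 of the 16 assignments meet the threshold.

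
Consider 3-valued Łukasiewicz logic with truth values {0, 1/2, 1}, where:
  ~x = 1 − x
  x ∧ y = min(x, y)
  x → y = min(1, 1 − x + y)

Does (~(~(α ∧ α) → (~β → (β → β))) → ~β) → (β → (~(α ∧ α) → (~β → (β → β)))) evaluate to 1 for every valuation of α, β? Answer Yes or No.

α = 0, β = 0 ↦ 1
α = 0, β = 1/2 ↦ 1
α = 0, β = 1 ↦ 1
α = 1/2, β = 0 ↦ 1
α = 1/2, β = 1/2 ↦ 1
α = 1/2, β = 1 ↦ 1
α = 1, β = 0 ↦ 1
α = 1, β = 1/2 ↦ 1
α = 1, β = 1 ↦ 1
Every assignment gives a value ≥ 1.

Yes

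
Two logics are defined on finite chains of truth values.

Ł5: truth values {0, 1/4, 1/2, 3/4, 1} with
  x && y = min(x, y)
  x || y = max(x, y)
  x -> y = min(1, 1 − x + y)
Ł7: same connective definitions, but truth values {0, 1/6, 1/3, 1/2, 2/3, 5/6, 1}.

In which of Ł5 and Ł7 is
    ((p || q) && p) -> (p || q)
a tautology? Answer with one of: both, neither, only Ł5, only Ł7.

In Ł5: every assignment gives 1 — tautology.
In Ł7: every assignment gives 1 — tautology.

both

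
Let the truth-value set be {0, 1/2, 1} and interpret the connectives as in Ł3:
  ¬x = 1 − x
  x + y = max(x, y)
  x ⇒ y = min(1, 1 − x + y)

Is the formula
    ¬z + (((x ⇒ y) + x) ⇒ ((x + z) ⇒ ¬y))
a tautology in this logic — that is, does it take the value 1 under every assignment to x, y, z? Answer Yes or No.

Counterexample: take x = 0, y = 1/2, z = 1.
¬z = ¬1 = 0
x ⇒ y = 0 ⇒ 1/2 = 1
(x ⇒ y) + x = 1 + 0 = 1
x + z = 0 + 1 = 1
¬y = ¬1/2 = 1/2
(x + z) ⇒ ¬y = 1 ⇒ 1/2 = 1/2
((x ⇒ y) + x) ⇒ ((x + z) ⇒ ¬y) = 1 ⇒ 1/2 = 1/2
¬z + (((x ⇒ y) + x) ⇒ ((x + z) ⇒ ¬y)) = 0 + 1/2 = 1/2
This gives 1/2 ≠ 1.

No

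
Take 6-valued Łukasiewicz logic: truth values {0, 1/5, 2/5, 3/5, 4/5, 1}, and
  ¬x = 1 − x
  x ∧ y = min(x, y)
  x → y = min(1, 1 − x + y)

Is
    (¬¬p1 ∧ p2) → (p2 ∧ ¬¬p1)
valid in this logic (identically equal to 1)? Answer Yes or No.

Yes

At p1 = 0, p2 = 3/5, for instance:
¬p1 = ¬0 = 1
¬¬p1 = ¬1 = 0
¬¬p1 ∧ p2 = 0 ∧ 3/5 = 0
p2 ∧ ¬¬p1 = 3/5 ∧ 0 = 0
(¬¬p1 ∧ p2) → (p2 ∧ ¬¬p1) = 0 → 0 = 1
and checking the remaining 35 assignments likewise gives ≥ 1 in every case.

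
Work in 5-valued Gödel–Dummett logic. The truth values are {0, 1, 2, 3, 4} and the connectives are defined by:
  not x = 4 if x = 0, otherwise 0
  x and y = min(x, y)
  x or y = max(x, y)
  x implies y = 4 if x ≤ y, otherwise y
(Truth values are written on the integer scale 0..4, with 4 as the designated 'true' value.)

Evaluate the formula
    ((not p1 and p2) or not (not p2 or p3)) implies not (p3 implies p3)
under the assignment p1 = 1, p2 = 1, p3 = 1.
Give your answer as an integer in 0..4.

not p1 = not 1 = 0
not p1 and p2 = 0 and 1 = 0
not p2 = not 1 = 0
not p2 or p3 = 0 or 1 = 1
not (not p2 or p3) = not 1 = 0
(not p1 and p2) or not (not p2 or p3) = 0 or 0 = 0
p3 implies p3 = 1 implies 1 = 4
not (p3 implies p3) = not 4 = 0
((not p1 and p2) or not (not p2 or p3)) implies not (p3 implies p3) = 0 implies 0 = 4

4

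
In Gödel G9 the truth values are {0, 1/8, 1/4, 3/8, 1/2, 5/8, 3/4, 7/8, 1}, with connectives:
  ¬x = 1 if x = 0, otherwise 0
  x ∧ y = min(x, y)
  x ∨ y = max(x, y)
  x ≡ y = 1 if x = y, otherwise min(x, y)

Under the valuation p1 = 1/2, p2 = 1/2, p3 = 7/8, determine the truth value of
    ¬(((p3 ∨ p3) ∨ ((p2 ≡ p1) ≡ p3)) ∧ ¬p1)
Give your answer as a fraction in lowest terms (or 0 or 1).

p3 ∨ p3 = 7/8 ∨ 7/8 = 7/8
p2 ≡ p1 = 1/2 ≡ 1/2 = 1
(p2 ≡ p1) ≡ p3 = 1 ≡ 7/8 = 7/8
(p3 ∨ p3) ∨ ((p2 ≡ p1) ≡ p3) = 7/8 ∨ 7/8 = 7/8
¬p1 = ¬1/2 = 0
((p3 ∨ p3) ∨ ((p2 ≡ p1) ≡ p3)) ∧ ¬p1 = 7/8 ∧ 0 = 0
¬(((p3 ∨ p3) ∨ ((p2 ≡ p1) ≡ p3)) ∧ ¬p1) = ¬0 = 1

1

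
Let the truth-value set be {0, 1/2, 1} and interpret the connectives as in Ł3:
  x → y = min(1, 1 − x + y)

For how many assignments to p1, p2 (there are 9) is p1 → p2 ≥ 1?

p1 = 0, p2 = 0 ↦ 1  ≥
p1 = 0, p2 = 1/2 ↦ 1  ≥
p1 = 0, p2 = 1 ↦ 1  ≥
p1 = 1/2, p2 = 0 ↦ 1/2  <
p1 = 1/2, p2 = 1/2 ↦ 1  ≥
p1 = 1/2, p2 = 1 ↦ 1  ≥
p1 = 1, p2 = 0 ↦ 0  <
p1 = 1, p2 = 1/2 ↦ 1/2  <
p1 = 1, p2 = 1 ↦ 1  ≥
So 6 of the 9 assignments meet the threshold.

6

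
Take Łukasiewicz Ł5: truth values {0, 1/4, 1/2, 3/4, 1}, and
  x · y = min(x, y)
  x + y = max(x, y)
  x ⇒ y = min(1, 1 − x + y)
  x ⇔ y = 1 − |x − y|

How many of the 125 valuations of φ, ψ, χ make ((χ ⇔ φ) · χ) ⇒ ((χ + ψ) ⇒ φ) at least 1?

118

value 1: 118 assignments (counts)
value 3/4: 6 assignments
value 1/2: 1 assignment
So 118 of the 125 assignments meet the threshold.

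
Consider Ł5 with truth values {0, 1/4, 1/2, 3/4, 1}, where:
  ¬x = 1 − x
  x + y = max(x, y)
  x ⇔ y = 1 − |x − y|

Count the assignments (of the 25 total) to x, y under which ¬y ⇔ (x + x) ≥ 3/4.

value 1: 5 assignments (counts)
value 3/4: 8 assignments (counts)
value 1/2: 6 assignments
value 1/4: 4 assignments
value 0: 2 assignments
So 13 of the 25 assignments meet the threshold.

13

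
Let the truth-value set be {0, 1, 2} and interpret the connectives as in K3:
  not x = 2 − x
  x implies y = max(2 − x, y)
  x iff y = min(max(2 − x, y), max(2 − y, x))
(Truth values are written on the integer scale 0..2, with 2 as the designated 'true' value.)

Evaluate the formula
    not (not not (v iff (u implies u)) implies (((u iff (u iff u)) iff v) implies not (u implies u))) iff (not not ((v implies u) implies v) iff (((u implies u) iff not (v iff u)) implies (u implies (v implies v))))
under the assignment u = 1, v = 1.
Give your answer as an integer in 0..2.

1

u implies u = 1 implies 1 = 1
v iff (u implies u) = 1 iff 1 = 1
not (v iff (u implies u)) = not 1 = 1
not not (v iff (u implies u)) = not 1 = 1
u iff u = 1 iff 1 = 1
u iff (u iff u) = 1 iff 1 = 1
(u iff (u iff u)) iff v = 1 iff 1 = 1
u implies u = 1 implies 1 = 1
not (u implies u) = not 1 = 1
((u iff (u iff u)) iff v) implies not (u implies u) = 1 implies 1 = 1
not not (v iff (u implies u)) implies (((u iff (u iff u)) iff v) implies not (u implies u)) = 1 implies 1 = 1
not (not not (v iff (u implies u)) implies (((u iff (u iff u)) iff v) implies not (u implies u))) = not 1 = 1
v implies u = 1 implies 1 = 1
(v implies u) implies v = 1 implies 1 = 1
not ((v implies u) implies v) = not 1 = 1
not not ((v implies u) implies v) = not 1 = 1
u implies u = 1 implies 1 = 1
v iff u = 1 iff 1 = 1
not (v iff u) = not 1 = 1
(u implies u) iff not (v iff u) = 1 iff 1 = 1
v implies v = 1 implies 1 = 1
u implies (v implies v) = 1 implies 1 = 1
((u implies u) iff not (v iff u)) implies (u implies (v implies v)) = 1 implies 1 = 1
not not ((v implies u) implies v) iff (((u implies u) iff not (v iff u)) implies (u implies (v implies v))) = 1 iff 1 = 1
not (not not (v iff (u implies u)) implies (((u iff (u iff u)) iff v) implies not (u implies u))) iff (not not ((v implies u) implies v) iff (((u implies u) iff not (v iff u)) implies (u implies (v implies v)))) = 1 iff 1 = 1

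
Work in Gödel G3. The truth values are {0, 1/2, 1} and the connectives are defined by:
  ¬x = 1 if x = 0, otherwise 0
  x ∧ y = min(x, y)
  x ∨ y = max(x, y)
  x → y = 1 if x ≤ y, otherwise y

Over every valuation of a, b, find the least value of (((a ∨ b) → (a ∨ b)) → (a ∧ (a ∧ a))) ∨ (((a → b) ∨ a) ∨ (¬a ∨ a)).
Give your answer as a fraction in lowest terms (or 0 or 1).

1/2

Take a = 1/2, b = 0:
a ∨ b = 1/2 ∨ 0 = 1/2
a ∨ b = 1/2 ∨ 0 = 1/2
(a ∨ b) → (a ∨ b) = 1/2 → 1/2 = 1
a ∧ a = 1/2 ∧ 1/2 = 1/2
a ∧ (a ∧ a) = 1/2 ∧ 1/2 = 1/2
((a ∨ b) → (a ∨ b)) → (a ∧ (a ∧ a)) = 1 → 1/2 = 1/2
a → b = 1/2 → 0 = 0
(a → b) ∨ a = 0 ∨ 1/2 = 1/2
¬a = ¬1/2 = 0
¬a ∨ a = 0 ∨ 1/2 = 1/2
((a → b) ∨ a) ∨ (¬a ∨ a) = 1/2 ∨ 1/2 = 1/2
(((a ∨ b) → (a ∨ b)) → (a ∧ (a ∧ a))) ∨ (((a → b) ∨ a) ∨ (¬a ∨ a)) = 1/2 ∨ 1/2 = 1/2
No assignment yields a value below 1/2, so this is the minimum.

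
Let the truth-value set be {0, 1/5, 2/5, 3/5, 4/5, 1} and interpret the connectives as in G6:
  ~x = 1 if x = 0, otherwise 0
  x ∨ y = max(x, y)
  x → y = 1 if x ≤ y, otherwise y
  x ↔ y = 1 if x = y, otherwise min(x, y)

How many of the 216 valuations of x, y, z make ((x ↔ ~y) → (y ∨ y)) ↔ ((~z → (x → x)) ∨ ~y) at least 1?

162

value 1: 162 assignments (counts)
value 4/5: 6 assignments
value 3/5: 6 assignments
value 2/5: 6 assignments
value 1/5: 6 assignments
value 0: 30 assignments
So 162 of the 216 assignments meet the threshold.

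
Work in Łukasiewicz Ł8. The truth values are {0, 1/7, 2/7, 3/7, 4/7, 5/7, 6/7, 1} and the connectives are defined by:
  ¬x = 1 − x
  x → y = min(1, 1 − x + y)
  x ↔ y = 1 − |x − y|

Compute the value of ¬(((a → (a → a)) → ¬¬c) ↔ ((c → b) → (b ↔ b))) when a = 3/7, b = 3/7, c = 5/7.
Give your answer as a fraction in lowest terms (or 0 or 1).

2/7

a → a = 3/7 → 3/7 = 1
a → (a → a) = 3/7 → 1 = 1
¬c = ¬5/7 = 2/7
¬¬c = ¬2/7 = 5/7
(a → (a → a)) → ¬¬c = 1 → 5/7 = 5/7
c → b = 5/7 → 3/7 = 5/7
b ↔ b = 3/7 ↔ 3/7 = 1
(c → b) → (b ↔ b) = 5/7 → 1 = 1
((a → (a → a)) → ¬¬c) ↔ ((c → b) → (b ↔ b)) = 5/7 ↔ 1 = 5/7
¬(((a → (a → a)) → ¬¬c) ↔ ((c → b) → (b ↔ b))) = ¬5/7 = 2/7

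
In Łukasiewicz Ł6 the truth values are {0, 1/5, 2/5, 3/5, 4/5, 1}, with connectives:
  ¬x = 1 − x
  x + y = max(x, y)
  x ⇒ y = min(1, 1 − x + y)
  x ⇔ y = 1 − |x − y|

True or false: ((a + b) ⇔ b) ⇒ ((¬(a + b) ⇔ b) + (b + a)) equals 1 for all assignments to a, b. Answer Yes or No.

Counterexample: take a = 0, b = 0.
a + b = 0 + 0 = 0
(a + b) ⇔ b = 0 ⇔ 0 = 1
a + b = 0 + 0 = 0
¬(a + b) = ¬0 = 1
¬(a + b) ⇔ b = 1 ⇔ 0 = 0
b + a = 0 + 0 = 0
(¬(a + b) ⇔ b) + (b + a) = 0 + 0 = 0
((a + b) ⇔ b) ⇒ ((¬(a + b) ⇔ b) + (b + a)) = 1 ⇒ 0 = 0
This gives 0 ≠ 1.

No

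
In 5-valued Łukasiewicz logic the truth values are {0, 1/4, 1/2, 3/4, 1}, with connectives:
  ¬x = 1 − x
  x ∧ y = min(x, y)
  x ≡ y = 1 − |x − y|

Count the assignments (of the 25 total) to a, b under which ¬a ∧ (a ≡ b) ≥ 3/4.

value 1: 1 assignment (counts)
value 3/4: 4 assignments (counts)
value 1/2: 7 assignments
value 1/4: 7 assignments
value 0: 6 assignments
So 5 of the 25 assignments meet the threshold.

5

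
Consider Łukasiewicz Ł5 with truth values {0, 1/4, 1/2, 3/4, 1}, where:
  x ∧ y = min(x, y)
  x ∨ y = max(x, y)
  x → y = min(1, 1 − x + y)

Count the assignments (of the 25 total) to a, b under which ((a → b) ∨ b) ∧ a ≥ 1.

1

value 1: 1 assignment (counts)
value 3/4: 4 assignments
value 1/2: 7 assignments
value 1/4: 7 assignments
value 0: 6 assignments
So 1 of the 25 assignments meets the threshold.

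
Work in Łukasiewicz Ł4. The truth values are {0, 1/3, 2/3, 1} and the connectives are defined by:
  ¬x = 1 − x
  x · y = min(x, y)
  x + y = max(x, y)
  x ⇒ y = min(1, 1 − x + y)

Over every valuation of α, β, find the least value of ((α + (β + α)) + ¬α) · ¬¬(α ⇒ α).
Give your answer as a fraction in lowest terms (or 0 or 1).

Take α = 1/3, β = 0:
β + α = 0 + 1/3 = 1/3
α + (β + α) = 1/3 + 1/3 = 1/3
¬α = ¬1/3 = 2/3
(α + (β + α)) + ¬α = 1/3 + 2/3 = 2/3
α ⇒ α = 1/3 ⇒ 1/3 = 1
¬(α ⇒ α) = ¬1 = 0
¬¬(α ⇒ α) = ¬0 = 1
((α + (β + α)) + ¬α) · ¬¬(α ⇒ α) = 2/3 · 1 = 2/3
No assignment yields a value below 2/3, so this is the minimum.

2/3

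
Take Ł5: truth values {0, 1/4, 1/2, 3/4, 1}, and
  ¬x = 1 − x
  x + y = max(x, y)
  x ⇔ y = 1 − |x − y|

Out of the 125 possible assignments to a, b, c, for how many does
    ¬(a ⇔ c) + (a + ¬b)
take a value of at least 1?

49

value 1: 49 assignments (counts)
value 3/4: 40 assignments
value 1/2: 26 assignments
value 1/4: 9 assignments
value 0: 1 assignment
So 49 of the 125 assignments meet the threshold.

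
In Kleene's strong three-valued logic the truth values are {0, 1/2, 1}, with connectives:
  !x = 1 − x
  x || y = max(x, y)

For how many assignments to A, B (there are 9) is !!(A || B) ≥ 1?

5

A = 0, B = 0 ↦ 0  <
A = 0, B = 1/2 ↦ 1/2  <
A = 0, B = 1 ↦ 1  ≥
A = 1/2, B = 0 ↦ 1/2  <
A = 1/2, B = 1/2 ↦ 1/2  <
A = 1/2, B = 1 ↦ 1  ≥
A = 1, B = 0 ↦ 1  ≥
A = 1, B = 1/2 ↦ 1  ≥
A = 1, B = 1 ↦ 1  ≥
So 5 of the 9 assignments meet the threshold.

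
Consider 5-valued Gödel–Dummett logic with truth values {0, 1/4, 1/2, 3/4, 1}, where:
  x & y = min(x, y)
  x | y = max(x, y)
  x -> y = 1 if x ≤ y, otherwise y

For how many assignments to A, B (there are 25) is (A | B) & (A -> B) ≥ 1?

5

value 1: 5 assignments (counts)
value 3/4: 5 assignments
value 1/2: 5 assignments
value 1/4: 5 assignments
value 0: 5 assignments
So 5 of the 25 assignments meet the threshold.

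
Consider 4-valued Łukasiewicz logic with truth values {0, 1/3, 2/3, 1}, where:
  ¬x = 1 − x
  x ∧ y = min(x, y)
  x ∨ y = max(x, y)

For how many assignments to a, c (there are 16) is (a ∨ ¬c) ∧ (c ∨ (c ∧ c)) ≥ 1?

1

a = 0, c = 0 ↦ 0  <
a = 0, c = 1/3 ↦ 1/3  <
a = 0, c = 2/3 ↦ 1/3  <
a = 0, c = 1 ↦ 0  <
a = 1/3, c = 0 ↦ 0  <
a = 1/3, c = 1/3 ↦ 1/3  <
a = 1/3, c = 2/3 ↦ 1/3  <
a = 1/3, c = 1 ↦ 1/3  <
a = 2/3, c = 0 ↦ 0  <
a = 2/3, c = 1/3 ↦ 1/3  <
a = 2/3, c = 2/3 ↦ 2/3  <
a = 2/3, c = 1 ↦ 2/3  <
a = 1, c = 0 ↦ 0  <
a = 1, c = 1/3 ↦ 1/3  <
a = 1, c = 2/3 ↦ 2/3  <
a = 1, c = 1 ↦ 1  ≥
So 1 of the 16 assignments meets the threshold.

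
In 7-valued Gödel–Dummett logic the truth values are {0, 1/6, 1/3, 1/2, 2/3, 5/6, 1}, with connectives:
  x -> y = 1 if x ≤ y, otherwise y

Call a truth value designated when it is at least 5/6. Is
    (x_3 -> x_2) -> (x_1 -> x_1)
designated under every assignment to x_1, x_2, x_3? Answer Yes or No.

Yes

At x_1 = 5/6, x_2 = 5/6, x_3 = 1, for instance:
x_3 -> x_2 = 1 -> 5/6 = 5/6
x_1 -> x_1 = 5/6 -> 5/6 = 1
(x_3 -> x_2) -> (x_1 -> x_1) = 5/6 -> 1 = 1
and checking the remaining 342 assignments likewise gives ≥ 5/6 in every case.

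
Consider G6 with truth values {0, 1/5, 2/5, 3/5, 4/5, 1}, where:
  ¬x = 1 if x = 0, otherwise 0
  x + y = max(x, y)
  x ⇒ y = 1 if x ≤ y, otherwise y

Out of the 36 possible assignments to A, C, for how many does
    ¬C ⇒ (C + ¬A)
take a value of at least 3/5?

31

value 1: 31 assignments (counts)
value 0: 5 assignments
So 31 of the 36 assignments meet the threshold.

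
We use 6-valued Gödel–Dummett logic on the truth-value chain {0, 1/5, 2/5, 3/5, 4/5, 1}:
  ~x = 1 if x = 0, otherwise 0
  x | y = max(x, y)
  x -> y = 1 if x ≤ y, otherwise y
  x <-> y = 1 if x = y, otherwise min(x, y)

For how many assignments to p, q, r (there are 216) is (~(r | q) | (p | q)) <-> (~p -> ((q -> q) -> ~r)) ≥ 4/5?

119

value 1: 71 assignments (counts)
value 4/5: 48 assignments (counts)
value 3/5: 36 assignments
value 2/5: 24 assignments
value 1/5: 12 assignments
value 0: 25 assignments
So 119 of the 216 assignments meet the threshold.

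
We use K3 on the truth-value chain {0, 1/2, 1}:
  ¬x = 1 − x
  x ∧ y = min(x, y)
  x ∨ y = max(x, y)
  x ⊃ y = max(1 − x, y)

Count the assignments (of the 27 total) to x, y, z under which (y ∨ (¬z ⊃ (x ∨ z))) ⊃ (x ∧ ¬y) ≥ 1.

value 1: 4 assignments (counts)
value 1/2: 12 assignments
value 0: 11 assignments
So 4 of the 27 assignments meet the threshold.

4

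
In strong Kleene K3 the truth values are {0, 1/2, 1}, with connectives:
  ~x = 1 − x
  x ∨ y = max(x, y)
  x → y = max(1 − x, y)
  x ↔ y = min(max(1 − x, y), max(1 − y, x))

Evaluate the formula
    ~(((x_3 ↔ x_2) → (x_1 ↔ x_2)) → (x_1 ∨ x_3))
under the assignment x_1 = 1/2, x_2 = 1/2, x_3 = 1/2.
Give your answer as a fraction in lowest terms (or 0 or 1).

x_3 ↔ x_2 = 1/2 ↔ 1/2 = 1/2
x_1 ↔ x_2 = 1/2 ↔ 1/2 = 1/2
(x_3 ↔ x_2) → (x_1 ↔ x_2) = 1/2 → 1/2 = 1/2
x_1 ∨ x_3 = 1/2 ∨ 1/2 = 1/2
((x_3 ↔ x_2) → (x_1 ↔ x_2)) → (x_1 ∨ x_3) = 1/2 → 1/2 = 1/2
~(((x_3 ↔ x_2) → (x_1 ↔ x_2)) → (x_1 ∨ x_3)) = ~1/2 = 1/2

1/2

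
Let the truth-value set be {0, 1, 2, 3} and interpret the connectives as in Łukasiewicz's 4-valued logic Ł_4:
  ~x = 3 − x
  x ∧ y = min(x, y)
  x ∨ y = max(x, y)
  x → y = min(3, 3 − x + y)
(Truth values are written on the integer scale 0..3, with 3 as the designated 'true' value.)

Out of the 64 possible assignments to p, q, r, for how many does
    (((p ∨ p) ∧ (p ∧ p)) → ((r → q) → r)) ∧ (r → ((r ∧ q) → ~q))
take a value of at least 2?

49

value 3: 32 assignments (counts)
value 2: 17 assignments (counts)
value 1: 7 assignments
value 0: 8 assignments
So 49 of the 64 assignments meet the threshold.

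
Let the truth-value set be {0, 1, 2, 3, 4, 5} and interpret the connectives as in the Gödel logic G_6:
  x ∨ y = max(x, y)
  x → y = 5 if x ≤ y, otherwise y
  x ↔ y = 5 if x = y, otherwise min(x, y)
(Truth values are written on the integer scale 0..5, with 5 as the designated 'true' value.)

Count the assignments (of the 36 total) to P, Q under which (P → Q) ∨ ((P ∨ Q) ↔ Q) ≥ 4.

value 5: 21 assignments (counts)
value 4: 1 assignment (counts)
value 3: 2 assignments
value 2: 3 assignments
value 1: 4 assignments
value 0: 5 assignments
So 22 of the 36 assignments meet the threshold.

22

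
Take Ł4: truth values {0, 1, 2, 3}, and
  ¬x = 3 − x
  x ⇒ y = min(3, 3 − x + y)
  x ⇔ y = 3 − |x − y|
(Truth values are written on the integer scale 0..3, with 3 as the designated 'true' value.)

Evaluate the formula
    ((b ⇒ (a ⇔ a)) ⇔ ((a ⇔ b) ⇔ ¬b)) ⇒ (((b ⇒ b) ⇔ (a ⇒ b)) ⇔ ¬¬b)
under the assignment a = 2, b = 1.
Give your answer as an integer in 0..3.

2

a ⇔ a = 2 ⇔ 2 = 3
b ⇒ (a ⇔ a) = 1 ⇒ 3 = 3
a ⇔ b = 2 ⇔ 1 = 2
¬b = ¬1 = 2
(a ⇔ b) ⇔ ¬b = 2 ⇔ 2 = 3
(b ⇒ (a ⇔ a)) ⇔ ((a ⇔ b) ⇔ ¬b) = 3 ⇔ 3 = 3
b ⇒ b = 1 ⇒ 1 = 3
a ⇒ b = 2 ⇒ 1 = 2
(b ⇒ b) ⇔ (a ⇒ b) = 3 ⇔ 2 = 2
¬b = ¬1 = 2
¬¬b = ¬2 = 1
((b ⇒ b) ⇔ (a ⇒ b)) ⇔ ¬¬b = 2 ⇔ 1 = 2
((b ⇒ (a ⇔ a)) ⇔ ((a ⇔ b) ⇔ ¬b)) ⇒ (((b ⇒ b) ⇔ (a ⇒ b)) ⇔ ¬¬b) = 3 ⇒ 2 = 2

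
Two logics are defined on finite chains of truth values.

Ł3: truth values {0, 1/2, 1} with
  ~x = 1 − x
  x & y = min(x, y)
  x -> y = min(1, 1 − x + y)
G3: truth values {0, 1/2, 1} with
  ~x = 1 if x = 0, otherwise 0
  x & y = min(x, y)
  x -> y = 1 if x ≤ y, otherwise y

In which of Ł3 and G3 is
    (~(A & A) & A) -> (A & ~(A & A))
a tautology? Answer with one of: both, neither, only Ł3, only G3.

both

In Ł3: every assignment gives 1 — tautology.
In G3: every assignment gives 1 — tautology.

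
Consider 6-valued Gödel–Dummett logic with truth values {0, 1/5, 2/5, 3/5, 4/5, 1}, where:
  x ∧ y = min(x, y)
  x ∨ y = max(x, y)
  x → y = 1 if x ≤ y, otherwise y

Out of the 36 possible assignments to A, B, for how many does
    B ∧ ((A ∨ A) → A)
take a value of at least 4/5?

value 1: 6 assignments (counts)
value 4/5: 6 assignments (counts)
value 3/5: 6 assignments
value 2/5: 6 assignments
value 1/5: 6 assignments
value 0: 6 assignments
So 12 of the 36 assignments meet the threshold.

12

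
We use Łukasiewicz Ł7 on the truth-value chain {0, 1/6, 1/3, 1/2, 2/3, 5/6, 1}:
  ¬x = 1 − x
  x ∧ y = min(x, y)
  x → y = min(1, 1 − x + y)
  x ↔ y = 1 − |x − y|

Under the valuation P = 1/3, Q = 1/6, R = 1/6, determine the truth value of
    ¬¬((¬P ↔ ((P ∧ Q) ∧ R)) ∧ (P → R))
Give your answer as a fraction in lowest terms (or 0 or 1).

¬P = ¬1/3 = 2/3
P ∧ Q = 1/3 ∧ 1/6 = 1/6
(P ∧ Q) ∧ R = 1/6 ∧ 1/6 = 1/6
¬P ↔ ((P ∧ Q) ∧ R) = 2/3 ↔ 1/6 = 1/2
P → R = 1/3 → 1/6 = 5/6
(¬P ↔ ((P ∧ Q) ∧ R)) ∧ (P → R) = 1/2 ∧ 5/6 = 1/2
¬((¬P ↔ ((P ∧ Q) ∧ R)) ∧ (P → R)) = ¬1/2 = 1/2
¬¬((¬P ↔ ((P ∧ Q) ∧ R)) ∧ (P → R)) = ¬1/2 = 1/2

1/2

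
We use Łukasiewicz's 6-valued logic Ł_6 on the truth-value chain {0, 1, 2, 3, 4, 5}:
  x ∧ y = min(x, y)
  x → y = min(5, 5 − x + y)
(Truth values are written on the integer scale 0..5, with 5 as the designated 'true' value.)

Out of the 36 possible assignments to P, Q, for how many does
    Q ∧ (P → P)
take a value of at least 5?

6

value 5: 6 assignments (counts)
value 4: 6 assignments
value 3: 6 assignments
value 2: 6 assignments
value 1: 6 assignments
value 0: 6 assignments
So 6 of the 36 assignments meet the threshold.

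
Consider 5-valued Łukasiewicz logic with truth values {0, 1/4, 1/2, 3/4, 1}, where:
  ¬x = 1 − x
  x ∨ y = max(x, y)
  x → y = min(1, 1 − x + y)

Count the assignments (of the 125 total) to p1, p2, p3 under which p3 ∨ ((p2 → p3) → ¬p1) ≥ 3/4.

98

value 1: 65 assignments (counts)
value 3/4: 33 assignments (counts)
value 1/2: 19 assignments
value 1/4: 7 assignments
value 0: 1 assignment
So 98 of the 125 assignments meet the threshold.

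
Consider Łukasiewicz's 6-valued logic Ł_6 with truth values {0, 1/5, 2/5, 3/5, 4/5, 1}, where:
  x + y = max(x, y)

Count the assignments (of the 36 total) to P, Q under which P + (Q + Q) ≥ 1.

value 1: 11 assignments (counts)
value 4/5: 9 assignments
value 3/5: 7 assignments
value 2/5: 5 assignments
value 1/5: 3 assignments
value 0: 1 assignment
So 11 of the 36 assignments meet the threshold.

11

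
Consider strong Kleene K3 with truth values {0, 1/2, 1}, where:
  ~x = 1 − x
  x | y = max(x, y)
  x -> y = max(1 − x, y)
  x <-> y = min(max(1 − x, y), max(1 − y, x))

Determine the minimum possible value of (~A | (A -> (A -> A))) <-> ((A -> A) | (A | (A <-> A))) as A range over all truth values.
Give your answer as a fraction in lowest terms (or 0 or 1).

Take A = 1/2:
~A = ~1/2 = 1/2
A -> A = 1/2 -> 1/2 = 1/2
A -> (A -> A) = 1/2 -> 1/2 = 1/2
~A | (A -> (A -> A)) = 1/2 | 1/2 = 1/2
A -> A = 1/2 -> 1/2 = 1/2
A <-> A = 1/2 <-> 1/2 = 1/2
A | (A <-> A) = 1/2 | 1/2 = 1/2
(A -> A) | (A | (A <-> A)) = 1/2 | 1/2 = 1/2
(~A | (A -> (A -> A))) <-> ((A -> A) | (A | (A <-> A))) = 1/2 <-> 1/2 = 1/2
No assignment yields a value below 1/2, so this is the minimum.

1/2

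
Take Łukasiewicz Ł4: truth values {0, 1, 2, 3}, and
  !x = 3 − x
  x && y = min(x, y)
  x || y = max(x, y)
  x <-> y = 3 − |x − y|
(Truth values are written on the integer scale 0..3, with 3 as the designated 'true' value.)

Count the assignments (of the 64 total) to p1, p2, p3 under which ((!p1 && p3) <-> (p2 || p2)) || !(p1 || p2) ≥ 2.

value 3: 19 assignments (counts)
value 2: 26 assignments (counts)
value 1: 12 assignments
value 0: 7 assignments
So 45 of the 64 assignments meet the threshold.

45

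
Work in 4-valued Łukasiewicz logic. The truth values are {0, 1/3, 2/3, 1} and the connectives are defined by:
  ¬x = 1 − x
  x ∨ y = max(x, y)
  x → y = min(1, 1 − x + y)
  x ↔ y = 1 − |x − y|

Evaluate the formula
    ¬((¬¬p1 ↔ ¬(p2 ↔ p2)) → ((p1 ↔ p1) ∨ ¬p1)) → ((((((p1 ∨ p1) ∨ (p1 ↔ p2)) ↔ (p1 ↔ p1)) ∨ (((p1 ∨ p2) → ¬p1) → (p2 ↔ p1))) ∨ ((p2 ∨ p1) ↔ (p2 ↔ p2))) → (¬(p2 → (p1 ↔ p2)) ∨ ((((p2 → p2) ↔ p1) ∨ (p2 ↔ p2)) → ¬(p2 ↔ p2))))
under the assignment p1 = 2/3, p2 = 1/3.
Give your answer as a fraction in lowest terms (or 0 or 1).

1

¬p1 = ¬2/3 = 1/3
¬¬p1 = ¬1/3 = 2/3
p2 ↔ p2 = 1/3 ↔ 1/3 = 1
¬(p2 ↔ p2) = ¬1 = 0
¬¬p1 ↔ ¬(p2 ↔ p2) = 2/3 ↔ 0 = 1/3
p1 ↔ p1 = 2/3 ↔ 2/3 = 1
¬p1 = ¬2/3 = 1/3
(p1 ↔ p1) ∨ ¬p1 = 1 ∨ 1/3 = 1
(¬¬p1 ↔ ¬(p2 ↔ p2)) → ((p1 ↔ p1) ∨ ¬p1) = 1/3 → 1 = 1
¬((¬¬p1 ↔ ¬(p2 ↔ p2)) → ((p1 ↔ p1) ∨ ¬p1)) = ¬1 = 0
p1 ∨ p1 = 2/3 ∨ 2/3 = 2/3
p1 ↔ p2 = 2/3 ↔ 1/3 = 2/3
(p1 ∨ p1) ∨ (p1 ↔ p2) = 2/3 ∨ 2/3 = 2/3
p1 ↔ p1 = 2/3 ↔ 2/3 = 1
((p1 ∨ p1) ∨ (p1 ↔ p2)) ↔ (p1 ↔ p1) = 2/3 ↔ 1 = 2/3
p1 ∨ p2 = 2/3 ∨ 1/3 = 2/3
¬p1 = ¬2/3 = 1/3
(p1 ∨ p2) → ¬p1 = 2/3 → 1/3 = 2/3
p2 ↔ p1 = 1/3 ↔ 2/3 = 2/3
((p1 ∨ p2) → ¬p1) → (p2 ↔ p1) = 2/3 → 2/3 = 1
(((p1 ∨ p1) ∨ (p1 ↔ p2)) ↔ (p1 ↔ p1)) ∨ (((p1 ∨ p2) → ¬p1) → (p2 ↔ p1)) = 2/3 ∨ 1 = 1
p2 ∨ p1 = 1/3 ∨ 2/3 = 2/3
p2 ↔ p2 = 1/3 ↔ 1/3 = 1
(p2 ∨ p1) ↔ (p2 ↔ p2) = 2/3 ↔ 1 = 2/3
((((p1 ∨ p1) ∨ (p1 ↔ p2)) ↔ (p1 ↔ p1)) ∨ (((p1 ∨ p2) → ¬p1) → (p2 ↔ p1))) ∨ ((p2 ∨ p1) ↔ (p2 ↔ p2)) = 1 ∨ 2/3 = 1
p1 ↔ p2 = 2/3 ↔ 1/3 = 2/3
p2 → (p1 ↔ p2) = 1/3 → 2/3 = 1
¬(p2 → (p1 ↔ p2)) = ¬1 = 0
p2 → p2 = 1/3 → 1/3 = 1
(p2 → p2) ↔ p1 = 1 ↔ 2/3 = 2/3
p2 ↔ p2 = 1/3 ↔ 1/3 = 1
((p2 → p2) ↔ p1) ∨ (p2 ↔ p2) = 2/3 ∨ 1 = 1
p2 ↔ p2 = 1/3 ↔ 1/3 = 1
¬(p2 ↔ p2) = ¬1 = 0
(((p2 → p2) ↔ p1) ∨ (p2 ↔ p2)) → ¬(p2 ↔ p2) = 1 → 0 = 0
¬(p2 → (p1 ↔ p2)) ∨ ((((p2 → p2) ↔ p1) ∨ (p2 ↔ p2)) → ¬(p2 ↔ p2)) = 0 ∨ 0 = 0
(((((p1 ∨ p1) ∨ (p1 ↔ p2)) ↔ (p1 ↔ p1)) ∨ (((p1 ∨ p2) → ¬p1) → (p2 ↔ p1))) ∨ ((p2 ∨ p1) ↔ (p2 ↔ p2))) → (¬(p2 → (p1 ↔ p2)) ∨ ((((p2 → p2) ↔ p1) ∨ (p2 ↔ p2)) → ¬(p2 ↔ p2))) = 1 → 0 = 0
¬((¬¬p1 ↔ ¬(p2 ↔ p2)) → ((p1 ↔ p1) ∨ ¬p1)) → ((((((p1 ∨ p1) ∨ (p1 ↔ p2)) ↔ (p1 ↔ p1)) ∨ (((p1 ∨ p2) → ¬p1) → (p2 ↔ p1))) ∨ ((p2 ∨ p1) ↔ (p2 ↔ p2))) → (¬(p2 → (p1 ↔ p2)) ∨ ((((p2 → p2) ↔ p1) ∨ (p2 ↔ p2)) → ¬(p2 ↔ p2)))) = 0 → 0 = 1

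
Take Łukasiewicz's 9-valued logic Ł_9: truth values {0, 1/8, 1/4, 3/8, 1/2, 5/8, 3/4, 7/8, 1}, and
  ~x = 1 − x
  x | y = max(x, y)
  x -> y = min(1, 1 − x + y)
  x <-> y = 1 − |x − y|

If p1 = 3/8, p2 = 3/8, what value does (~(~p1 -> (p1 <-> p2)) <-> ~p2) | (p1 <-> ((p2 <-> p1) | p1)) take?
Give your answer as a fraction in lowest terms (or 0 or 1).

3/8

~p1 = ~3/8 = 5/8
p1 <-> p2 = 3/8 <-> 3/8 = 1
~p1 -> (p1 <-> p2) = 5/8 -> 1 = 1
~(~p1 -> (p1 <-> p2)) = ~1 = 0
~p2 = ~3/8 = 5/8
~(~p1 -> (p1 <-> p2)) <-> ~p2 = 0 <-> 5/8 = 3/8
p2 <-> p1 = 3/8 <-> 3/8 = 1
(p2 <-> p1) | p1 = 1 | 3/8 = 1
p1 <-> ((p2 <-> p1) | p1) = 3/8 <-> 1 = 3/8
(~(~p1 -> (p1 <-> p2)) <-> ~p2) | (p1 <-> ((p2 <-> p1) | p1)) = 3/8 | 3/8 = 3/8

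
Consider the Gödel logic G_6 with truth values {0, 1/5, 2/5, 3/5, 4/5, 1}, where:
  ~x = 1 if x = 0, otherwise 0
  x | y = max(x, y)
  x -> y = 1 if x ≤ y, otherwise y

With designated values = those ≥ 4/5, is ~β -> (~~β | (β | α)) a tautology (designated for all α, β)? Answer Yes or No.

No

Counterexample: take α = 0, β = 0.
~β = ~0 = 1
~β = ~0 = 1
~~β = ~1 = 0
β | α = 0 | 0 = 0
~~β | (β | α) = 0 | 0 = 0
~β -> (~~β | (β | α)) = 1 -> 0 = 0
This gives 0, which is below 4/5.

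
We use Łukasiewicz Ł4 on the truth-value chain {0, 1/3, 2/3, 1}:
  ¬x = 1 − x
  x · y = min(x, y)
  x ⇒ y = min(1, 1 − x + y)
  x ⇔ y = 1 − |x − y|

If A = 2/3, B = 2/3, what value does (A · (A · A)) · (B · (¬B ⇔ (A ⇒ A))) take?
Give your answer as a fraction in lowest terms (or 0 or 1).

A · A = 2/3 · 2/3 = 2/3
A · (A · A) = 2/3 · 2/3 = 2/3
¬B = ¬2/3 = 1/3
A ⇒ A = 2/3 ⇒ 2/3 = 1
¬B ⇔ (A ⇒ A) = 1/3 ⇔ 1 = 1/3
B · (¬B ⇔ (A ⇒ A)) = 2/3 · 1/3 = 1/3
(A · (A · A)) · (B · (¬B ⇔ (A ⇒ A))) = 2/3 · 1/3 = 1/3

1/3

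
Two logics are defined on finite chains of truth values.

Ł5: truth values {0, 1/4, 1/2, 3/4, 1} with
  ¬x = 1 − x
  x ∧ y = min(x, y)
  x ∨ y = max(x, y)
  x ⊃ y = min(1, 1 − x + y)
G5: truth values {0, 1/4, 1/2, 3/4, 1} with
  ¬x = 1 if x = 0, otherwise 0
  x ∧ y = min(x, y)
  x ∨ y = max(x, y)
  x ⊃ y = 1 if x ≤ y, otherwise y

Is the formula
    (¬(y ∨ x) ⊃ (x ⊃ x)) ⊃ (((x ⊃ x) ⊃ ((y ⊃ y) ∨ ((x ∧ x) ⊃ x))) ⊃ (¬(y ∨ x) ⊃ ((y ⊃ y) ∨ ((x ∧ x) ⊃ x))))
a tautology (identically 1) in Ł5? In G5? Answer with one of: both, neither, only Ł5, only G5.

In Ł5: every assignment gives 1 — tautology.
In G5: every assignment gives 1 — tautology.

both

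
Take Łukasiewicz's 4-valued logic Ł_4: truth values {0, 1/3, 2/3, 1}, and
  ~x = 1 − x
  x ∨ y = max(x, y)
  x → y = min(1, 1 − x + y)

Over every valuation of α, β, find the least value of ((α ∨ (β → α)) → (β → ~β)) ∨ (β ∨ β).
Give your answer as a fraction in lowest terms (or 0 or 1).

2/3

Take α = 2/3, β = 2/3:
β → α = 2/3 → 2/3 = 1
α ∨ (β → α) = 2/3 ∨ 1 = 1
~β = ~2/3 = 1/3
β → ~β = 2/3 → 1/3 = 2/3
(α ∨ (β → α)) → (β → ~β) = 1 → 2/3 = 2/3
β ∨ β = 2/3 ∨ 2/3 = 2/3
((α ∨ (β → α)) → (β → ~β)) ∨ (β ∨ β) = 2/3 ∨ 2/3 = 2/3
No assignment yields a value below 2/3, so this is the minimum.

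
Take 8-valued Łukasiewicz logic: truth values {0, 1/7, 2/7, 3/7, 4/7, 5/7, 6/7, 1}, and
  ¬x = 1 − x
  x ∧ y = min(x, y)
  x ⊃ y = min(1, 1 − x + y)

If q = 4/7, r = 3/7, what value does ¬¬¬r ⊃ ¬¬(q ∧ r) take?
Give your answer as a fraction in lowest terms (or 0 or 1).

6/7

¬r = ¬3/7 = 4/7
¬¬r = ¬4/7 = 3/7
¬¬¬r = ¬3/7 = 4/7
q ∧ r = 4/7 ∧ 3/7 = 3/7
¬(q ∧ r) = ¬3/7 = 4/7
¬¬(q ∧ r) = ¬4/7 = 3/7
¬¬¬r ⊃ ¬¬(q ∧ r) = 4/7 ⊃ 3/7 = 6/7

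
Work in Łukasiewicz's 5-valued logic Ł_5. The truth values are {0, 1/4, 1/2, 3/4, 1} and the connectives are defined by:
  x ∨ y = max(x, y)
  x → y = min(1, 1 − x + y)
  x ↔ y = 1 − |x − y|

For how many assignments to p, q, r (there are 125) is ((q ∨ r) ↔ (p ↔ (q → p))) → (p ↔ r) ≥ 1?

65

value 1: 65 assignments (counts)
value 3/4: 32 assignments
value 1/2: 18 assignments
value 1/4: 8 assignments
value 0: 2 assignments
So 65 of the 125 assignments meet the threshold.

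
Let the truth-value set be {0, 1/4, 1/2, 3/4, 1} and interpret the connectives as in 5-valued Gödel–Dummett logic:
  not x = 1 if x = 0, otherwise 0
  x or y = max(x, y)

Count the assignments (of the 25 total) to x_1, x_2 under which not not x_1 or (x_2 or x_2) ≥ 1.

21

value 1: 21 assignments (counts)
value 3/4: 1 assignment
value 1/2: 1 assignment
value 1/4: 1 assignment
value 0: 1 assignment
So 21 of the 25 assignments meet the threshold.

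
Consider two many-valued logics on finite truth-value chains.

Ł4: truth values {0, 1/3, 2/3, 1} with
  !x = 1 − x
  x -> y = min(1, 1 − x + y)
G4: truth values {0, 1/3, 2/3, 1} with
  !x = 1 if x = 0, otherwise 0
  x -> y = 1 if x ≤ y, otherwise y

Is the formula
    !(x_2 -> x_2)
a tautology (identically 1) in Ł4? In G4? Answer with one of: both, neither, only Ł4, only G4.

neither

In Ł4: at x_2 = 0 the value is 0 — not a tautology.
In G4: at x_2 = 0 the value is 0 — not a tautology.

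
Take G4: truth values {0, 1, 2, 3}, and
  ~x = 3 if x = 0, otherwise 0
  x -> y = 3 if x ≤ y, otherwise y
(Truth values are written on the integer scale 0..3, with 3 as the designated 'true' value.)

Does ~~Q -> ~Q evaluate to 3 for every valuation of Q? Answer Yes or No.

Counterexample: take Q = 1.
~Q = ~1 = 0
~~Q = ~0 = 3
~Q = ~1 = 0
~~Q -> ~Q = 3 -> 0 = 0
This gives 0 ≠ 3.

No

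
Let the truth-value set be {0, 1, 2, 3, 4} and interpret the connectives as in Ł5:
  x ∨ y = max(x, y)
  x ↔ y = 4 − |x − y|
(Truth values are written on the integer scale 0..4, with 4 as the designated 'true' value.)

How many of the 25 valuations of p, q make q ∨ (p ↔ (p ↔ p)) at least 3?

16

value 4: 9 assignments (counts)
value 3: 7 assignments (counts)
value 2: 5 assignments
value 1: 3 assignments
value 0: 1 assignment
So 16 of the 25 assignments meet the threshold.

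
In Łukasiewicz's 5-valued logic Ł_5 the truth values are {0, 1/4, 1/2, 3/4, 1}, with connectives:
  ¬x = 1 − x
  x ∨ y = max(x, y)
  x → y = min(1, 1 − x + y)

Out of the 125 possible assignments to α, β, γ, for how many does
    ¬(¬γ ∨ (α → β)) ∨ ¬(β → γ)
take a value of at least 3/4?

value 1: 6 assignments (counts)
value 3/4: 15 assignments (counts)
value 1/2: 27 assignments
value 1/4: 38 assignments
value 0: 39 assignments
So 21 of the 125 assignments meet the threshold.

21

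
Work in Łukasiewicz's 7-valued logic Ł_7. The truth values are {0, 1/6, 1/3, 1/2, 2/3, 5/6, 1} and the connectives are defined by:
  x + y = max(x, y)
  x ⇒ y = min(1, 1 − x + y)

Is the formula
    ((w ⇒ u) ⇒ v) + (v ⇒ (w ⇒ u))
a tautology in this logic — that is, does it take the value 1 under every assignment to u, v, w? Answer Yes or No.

At u = 1/3, v = 0, w = 0, for instance:
w ⇒ u = 0 ⇒ 1/3 = 1
(w ⇒ u) ⇒ v = 1 ⇒ 0 = 0
v ⇒ (w ⇒ u) = 0 ⇒ 1 = 1
((w ⇒ u) ⇒ v) + (v ⇒ (w ⇒ u)) = 0 + 1 = 1
and checking the remaining 342 assignments likewise gives ≥ 1 in every case.

Yes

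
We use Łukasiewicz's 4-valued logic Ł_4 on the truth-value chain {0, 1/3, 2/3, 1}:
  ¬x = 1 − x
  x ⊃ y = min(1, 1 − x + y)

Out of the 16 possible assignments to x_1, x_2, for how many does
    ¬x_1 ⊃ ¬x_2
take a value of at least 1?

x_1 = 0, x_2 = 0 ↦ 1  ≥
x_1 = 0, x_2 = 1/3 ↦ 2/3  <
x_1 = 0, x_2 = 2/3 ↦ 1/3  <
x_1 = 0, x_2 = 1 ↦ 0  <
x_1 = 1/3, x_2 = 0 ↦ 1  ≥
x_1 = 1/3, x_2 = 1/3 ↦ 1  ≥
x_1 = 1/3, x_2 = 2/3 ↦ 2/3  <
x_1 = 1/3, x_2 = 1 ↦ 1/3  <
x_1 = 2/3, x_2 = 0 ↦ 1  ≥
x_1 = 2/3, x_2 = 1/3 ↦ 1  ≥
x_1 = 2/3, x_2 = 2/3 ↦ 1  ≥
x_1 = 2/3, x_2 = 1 ↦ 2/3  <
x_1 = 1, x_2 = 0 ↦ 1  ≥
x_1 = 1, x_2 = 1/3 ↦ 1  ≥
x_1 = 1, x_2 = 2/3 ↦ 1  ≥
x_1 = 1, x_2 = 1 ↦ 1  ≥
So 10 of the 16 assignments meet the threshold.

10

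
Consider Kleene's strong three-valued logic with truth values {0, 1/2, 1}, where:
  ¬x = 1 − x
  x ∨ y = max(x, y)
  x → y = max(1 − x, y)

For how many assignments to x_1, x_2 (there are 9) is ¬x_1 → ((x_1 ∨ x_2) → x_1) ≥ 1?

x_1 = 0, x_2 = 0 ↦ 1  ≥
x_1 = 0, x_2 = 1/2 ↦ 1/2  <
x_1 = 0, x_2 = 1 ↦ 0  <
x_1 = 1/2, x_2 = 0 ↦ 1/2  <
x_1 = 1/2, x_2 = 1/2 ↦ 1/2  <
x_1 = 1/2, x_2 = 1 ↦ 1/2  <
x_1 = 1, x_2 = 0 ↦ 1  ≥
x_1 = 1, x_2 = 1/2 ↦ 1  ≥
x_1 = 1, x_2 = 1 ↦ 1  ≥
So 4 of the 9 assignments meet the threshold.

4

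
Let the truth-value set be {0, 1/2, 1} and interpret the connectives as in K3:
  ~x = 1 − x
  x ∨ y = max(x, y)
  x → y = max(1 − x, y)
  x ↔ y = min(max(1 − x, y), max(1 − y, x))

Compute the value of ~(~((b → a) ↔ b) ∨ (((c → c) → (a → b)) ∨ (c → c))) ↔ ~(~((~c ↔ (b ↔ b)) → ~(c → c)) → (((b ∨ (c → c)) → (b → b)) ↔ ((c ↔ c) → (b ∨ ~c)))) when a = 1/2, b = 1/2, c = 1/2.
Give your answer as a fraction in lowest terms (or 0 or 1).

b → a = 1/2 → 1/2 = 1/2
(b → a) ↔ b = 1/2 ↔ 1/2 = 1/2
~((b → a) ↔ b) = ~1/2 = 1/2
c → c = 1/2 → 1/2 = 1/2
a → b = 1/2 → 1/2 = 1/2
(c → c) → (a → b) = 1/2 → 1/2 = 1/2
c → c = 1/2 → 1/2 = 1/2
((c → c) → (a → b)) ∨ (c → c) = 1/2 ∨ 1/2 = 1/2
~((b → a) ↔ b) ∨ (((c → c) → (a → b)) ∨ (c → c)) = 1/2 ∨ 1/2 = 1/2
~(~((b → a) ↔ b) ∨ (((c → c) → (a → b)) ∨ (c → c))) = ~1/2 = 1/2
~c = ~1/2 = 1/2
b ↔ b = 1/2 ↔ 1/2 = 1/2
~c ↔ (b ↔ b) = 1/2 ↔ 1/2 = 1/2
c → c = 1/2 → 1/2 = 1/2
~(c → c) = ~1/2 = 1/2
(~c ↔ (b ↔ b)) → ~(c → c) = 1/2 → 1/2 = 1/2
~((~c ↔ (b ↔ b)) → ~(c → c)) = ~1/2 = 1/2
c → c = 1/2 → 1/2 = 1/2
b ∨ (c → c) = 1/2 ∨ 1/2 = 1/2
b → b = 1/2 → 1/2 = 1/2
(b ∨ (c → c)) → (b → b) = 1/2 → 1/2 = 1/2
c ↔ c = 1/2 ↔ 1/2 = 1/2
~c = ~1/2 = 1/2
b ∨ ~c = 1/2 ∨ 1/2 = 1/2
(c ↔ c) → (b ∨ ~c) = 1/2 → 1/2 = 1/2
((b ∨ (c → c)) → (b → b)) ↔ ((c ↔ c) → (b ∨ ~c)) = 1/2 ↔ 1/2 = 1/2
~((~c ↔ (b ↔ b)) → ~(c → c)) → (((b ∨ (c → c)) → (b → b)) ↔ ((c ↔ c) → (b ∨ ~c))) = 1/2 → 1/2 = 1/2
~(~((~c ↔ (b ↔ b)) → ~(c → c)) → (((b ∨ (c → c)) → (b → b)) ↔ ((c ↔ c) → (b ∨ ~c)))) = ~1/2 = 1/2
~(~((b → a) ↔ b) ∨ (((c → c) → (a → b)) ∨ (c → c))) ↔ ~(~((~c ↔ (b ↔ b)) → ~(c → c)) → (((b ∨ (c → c)) → (b → b)) ↔ ((c ↔ c) → (b ∨ ~c)))) = 1/2 ↔ 1/2 = 1/2

1/2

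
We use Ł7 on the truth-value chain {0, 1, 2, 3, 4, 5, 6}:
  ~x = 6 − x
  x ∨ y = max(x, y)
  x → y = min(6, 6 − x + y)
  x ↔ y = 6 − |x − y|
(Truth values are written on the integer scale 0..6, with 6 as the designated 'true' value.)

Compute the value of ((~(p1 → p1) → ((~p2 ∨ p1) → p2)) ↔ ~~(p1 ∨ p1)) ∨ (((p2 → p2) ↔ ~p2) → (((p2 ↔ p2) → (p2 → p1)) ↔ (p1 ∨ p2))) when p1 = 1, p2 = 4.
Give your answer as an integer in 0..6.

6

p1 → p1 = 1 → 1 = 6
~(p1 → p1) = ~6 = 0
~p2 = ~4 = 2
~p2 ∨ p1 = 2 ∨ 1 = 2
(~p2 ∨ p1) → p2 = 2 → 4 = 6
~(p1 → p1) → ((~p2 ∨ p1) → p2) = 0 → 6 = 6
p1 ∨ p1 = 1 ∨ 1 = 1
~(p1 ∨ p1) = ~1 = 5
~~(p1 ∨ p1) = ~5 = 1
(~(p1 → p1) → ((~p2 ∨ p1) → p2)) ↔ ~~(p1 ∨ p1) = 6 ↔ 1 = 1
p2 → p2 = 4 → 4 = 6
~p2 = ~4 = 2
(p2 → p2) ↔ ~p2 = 6 ↔ 2 = 2
p2 ↔ p2 = 4 ↔ 4 = 6
p2 → p1 = 4 → 1 = 3
(p2 ↔ p2) → (p2 → p1) = 6 → 3 = 3
p1 ∨ p2 = 1 ∨ 4 = 4
((p2 ↔ p2) → (p2 → p1)) ↔ (p1 ∨ p2) = 3 ↔ 4 = 5
((p2 → p2) ↔ ~p2) → (((p2 ↔ p2) → (p2 → p1)) ↔ (p1 ∨ p2)) = 2 → 5 = 6
((~(p1 → p1) → ((~p2 ∨ p1) → p2)) ↔ ~~(p1 ∨ p1)) ∨ (((p2 → p2) ↔ ~p2) → (((p2 ↔ p2) → (p2 → p1)) ↔ (p1 ∨ p2))) = 1 ∨ 6 = 6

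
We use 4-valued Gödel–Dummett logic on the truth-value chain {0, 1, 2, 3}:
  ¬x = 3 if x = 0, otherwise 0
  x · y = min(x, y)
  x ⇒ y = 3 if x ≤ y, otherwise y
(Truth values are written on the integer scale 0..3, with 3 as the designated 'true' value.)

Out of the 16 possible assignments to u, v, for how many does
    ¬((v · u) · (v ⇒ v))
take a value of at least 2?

u = 0, v = 0 ↦ 3  ≥
u = 0, v = 1 ↦ 3  ≥
u = 0, v = 2 ↦ 3  ≥
u = 0, v = 3 ↦ 3  ≥
u = 1, v = 0 ↦ 3  ≥
u = 1, v = 1 ↦ 0  <
u = 1, v = 2 ↦ 0  <
u = 1, v = 3 ↦ 0  <
u = 2, v = 0 ↦ 3  ≥
u = 2, v = 1 ↦ 0  <
u = 2, v = 2 ↦ 0  <
u = 2, v = 3 ↦ 0  <
u = 3, v = 0 ↦ 3  ≥
u = 3, v = 1 ↦ 0  <
u = 3, v = 2 ↦ 0  <
u = 3, v = 3 ↦ 0  <
So 7 of the 16 assignments meet the threshold.

7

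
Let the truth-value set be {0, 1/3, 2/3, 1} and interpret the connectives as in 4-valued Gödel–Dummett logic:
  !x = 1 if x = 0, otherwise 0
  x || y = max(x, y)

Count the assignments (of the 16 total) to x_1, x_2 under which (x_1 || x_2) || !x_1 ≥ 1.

10

x_1 = 0, x_2 = 0 ↦ 1  ≥
x_1 = 0, x_2 = 1/3 ↦ 1  ≥
x_1 = 0, x_2 = 2/3 ↦ 1  ≥
x_1 = 0, x_2 = 1 ↦ 1  ≥
x_1 = 1/3, x_2 = 0 ↦ 1/3  <
x_1 = 1/3, x_2 = 1/3 ↦ 1/3  <
x_1 = 1/3, x_2 = 2/3 ↦ 2/3  <
x_1 = 1/3, x_2 = 1 ↦ 1  ≥
x_1 = 2/3, x_2 = 0 ↦ 2/3  <
x_1 = 2/3, x_2 = 1/3 ↦ 2/3  <
x_1 = 2/3, x_2 = 2/3 ↦ 2/3  <
x_1 = 2/3, x_2 = 1 ↦ 1  ≥
x_1 = 1, x_2 = 0 ↦ 1  ≥
x_1 = 1, x_2 = 1/3 ↦ 1  ≥
x_1 = 1, x_2 = 2/3 ↦ 1  ≥
x_1 = 1, x_2 = 1 ↦ 1  ≥
So 10 of the 16 assignments meet the threshold.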